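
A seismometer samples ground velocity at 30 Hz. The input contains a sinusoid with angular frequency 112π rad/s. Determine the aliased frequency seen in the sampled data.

4 Hz

ω = 112π rad/s → f = ω/(2π) = 56 Hz.
56 Hz mod fs = 26 Hz.
26 Hz > fs/2 = 15 Hz, folds to fs − 26 Hz = 4 Hz.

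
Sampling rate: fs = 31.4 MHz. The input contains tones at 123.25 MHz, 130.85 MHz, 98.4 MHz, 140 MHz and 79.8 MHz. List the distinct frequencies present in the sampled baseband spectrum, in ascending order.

fs/2 = 15.7 MHz.
123.25 MHz mod fs = 29.05 MHz.
29.05 MHz > fs/2 = 15.7 MHz, folds to fs − 29.05 MHz = 2.35 MHz.
130.85 MHz mod fs = 5.25 MHz.
5.25 MHz ≤ fs/2 = 15.7 MHz, appears at 5.25 MHz.
98.4 MHz mod fs = 4.2 MHz.
4.2 MHz ≤ fs/2 = 15.7 MHz, appears at 4.2 MHz.
140 MHz mod fs = 14.4 MHz.
14.4 MHz ≤ fs/2 = 15.7 MHz, appears at 14.4 MHz.
79.8 MHz mod fs = 17 MHz.
17 MHz > fs/2 = 15.7 MHz, folds to fs − 17 MHz = 14.4 MHz.
Distinct values: {2.35 MHz, 4.2 MHz, 5.25 MHz, 14.4 MHz}.

2.35 MHz, 4.2 MHz, 5.25 MHz, 14.4 MHz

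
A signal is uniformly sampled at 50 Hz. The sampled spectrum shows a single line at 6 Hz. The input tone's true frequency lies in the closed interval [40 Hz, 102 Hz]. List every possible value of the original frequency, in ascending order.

44 Hz, 56 Hz, 94 Hz

Frequencies that alias to 6 Hz are k·fs ± 6 Hz for integer k ≥ 0.
k=0: 6 Hz.
k=1: 44 Hz, 56 Hz.
k=2: 94 Hz, 106 Hz.
k=3: 144 Hz, 156 Hz.
Within [40 Hz, 102 Hz]: 44 Hz, 56 Hz, 94 Hz.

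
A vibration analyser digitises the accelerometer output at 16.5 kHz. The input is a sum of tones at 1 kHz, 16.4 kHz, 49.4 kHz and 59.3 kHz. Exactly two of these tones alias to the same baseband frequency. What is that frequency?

fs/2 = 8.25 kHz.
1 kHz ≤ fs/2 = 8.25 kHz, passes unchanged.
16.4 kHz > fs/2 = 8.25 kHz, folds to fs − 16.4 kHz = 0.1 kHz.
49.4 kHz mod fs = 16.4 kHz.
16.4 kHz > fs/2 = 8.25 kHz, folds to fs − 16.4 kHz = 0.1 kHz.
59.3 kHz mod fs = 9.8 kHz.
9.8 kHz > fs/2 = 8.25 kHz, folds to fs − 9.8 kHz = 6.7 kHz.
16.4 kHz and 49.4 kHz both map to 0.1 kHz.

0.1 kHz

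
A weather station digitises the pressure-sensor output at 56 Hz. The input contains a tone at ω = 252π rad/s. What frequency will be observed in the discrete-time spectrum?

14 Hz

ω = 252π rad/s → f = ω/(2π) = 126 Hz.
126 Hz mod fs = 14 Hz.
14 Hz ≤ fs/2 = 28 Hz, appears at 14 Hz.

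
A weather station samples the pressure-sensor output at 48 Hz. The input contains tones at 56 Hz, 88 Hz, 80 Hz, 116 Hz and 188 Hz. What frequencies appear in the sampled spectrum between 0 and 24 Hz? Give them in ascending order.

fs/2 = 24 Hz.
56 Hz mod fs = 8 Hz.
8 Hz ≤ fs/2 = 24 Hz, appears at 8 Hz.
88 Hz mod fs = 40 Hz.
40 Hz > fs/2 = 24 Hz, folds to fs − 40 Hz = 8 Hz.
80 Hz mod fs = 32 Hz.
32 Hz > fs/2 = 24 Hz, folds to fs − 32 Hz = 16 Hz.
116 Hz mod fs = 20 Hz.
20 Hz ≤ fs/2 = 24 Hz, appears at 20 Hz.
188 Hz mod fs = 44 Hz.
44 Hz > fs/2 = 24 Hz, folds to fs − 44 Hz = 4 Hz.
Distinct values: {4 Hz, 8 Hz, 16 Hz, 20 Hz}.

4 Hz, 8 Hz, 16 Hz, 20 Hz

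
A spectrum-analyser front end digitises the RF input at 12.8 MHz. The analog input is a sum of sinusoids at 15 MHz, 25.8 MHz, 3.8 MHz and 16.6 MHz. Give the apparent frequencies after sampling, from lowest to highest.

0.2 MHz, 2.2 MHz, 3.8 MHz

fs/2 = 6.4 MHz.
15 MHz mod fs = 2.2 MHz.
2.2 MHz ≤ fs/2 = 6.4 MHz, appears at 2.2 MHz.
25.8 MHz mod fs = 0.2 MHz.
0.2 MHz ≤ fs/2 = 6.4 MHz, appears at 0.2 MHz.
3.8 MHz ≤ fs/2 = 6.4 MHz, passes unchanged.
16.6 MHz mod fs = 3.8 MHz.
3.8 MHz ≤ fs/2 = 6.4 MHz, appears at 3.8 MHz.
Distinct values: {0.2 MHz, 2.2 MHz, 3.8 MHz}.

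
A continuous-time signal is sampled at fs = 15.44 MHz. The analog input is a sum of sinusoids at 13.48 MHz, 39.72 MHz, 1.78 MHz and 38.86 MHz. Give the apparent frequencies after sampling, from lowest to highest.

1.78 MHz, 1.96 MHz, 6.6 MHz, 7.46 MHz

fs/2 = 7.72 MHz.
13.48 MHz > fs/2 = 7.72 MHz, folds to fs − 13.48 MHz = 1.96 MHz.
39.72 MHz mod fs = 8.84 MHz.
8.84 MHz > fs/2 = 7.72 MHz, folds to fs − 8.84 MHz = 6.6 MHz.
1.78 MHz ≤ fs/2 = 7.72 MHz, passes unchanged.
38.86 MHz mod fs = 7.98 MHz.
7.98 MHz > fs/2 = 7.72 MHz, folds to fs − 7.98 MHz = 7.46 MHz.
Distinct values: {1.78 MHz, 1.96 MHz, 6.6 MHz, 7.46 MHz}.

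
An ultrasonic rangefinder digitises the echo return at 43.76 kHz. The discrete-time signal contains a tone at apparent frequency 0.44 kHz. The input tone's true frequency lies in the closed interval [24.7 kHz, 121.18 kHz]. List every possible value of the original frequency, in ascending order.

Frequencies that alias to 0.44 kHz are k·fs ± 0.44 kHz for integer k ≥ 0.
k=0: 0.44 kHz.
k=1: 43.32 kHz, 44.2 kHz.
k=2: 87.08 kHz, 87.96 kHz.
k=3: 130.84 kHz, 131.72 kHz.
Within [24.7 kHz, 121.18 kHz]: 43.32 kHz, 44.2 kHz, 87.08 kHz, 87.96 kHz.

43.32 kHz, 44.2 kHz, 87.08 kHz, 87.96 kHz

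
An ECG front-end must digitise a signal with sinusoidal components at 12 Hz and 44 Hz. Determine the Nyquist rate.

Highest-frequency component: 44 Hz.
Nyquist rate = 2 × 44 Hz = 88 Hz.

88 Hz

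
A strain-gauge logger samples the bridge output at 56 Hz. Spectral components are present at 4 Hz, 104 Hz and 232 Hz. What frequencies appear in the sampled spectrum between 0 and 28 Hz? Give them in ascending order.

fs/2 = 28 Hz.
4 Hz ≤ fs/2 = 28 Hz, passes unchanged.
104 Hz mod fs = 48 Hz.
48 Hz > fs/2 = 28 Hz, folds to fs − 48 Hz = 8 Hz.
232 Hz mod fs = 8 Hz.
8 Hz ≤ fs/2 = 28 Hz, appears at 8 Hz.
Distinct values: {4 Hz, 8 Hz}.

4 Hz, 8 Hz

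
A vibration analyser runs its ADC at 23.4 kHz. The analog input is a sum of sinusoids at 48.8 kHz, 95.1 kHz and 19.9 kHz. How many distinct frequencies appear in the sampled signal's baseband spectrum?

3

fs/2 = 11.7 kHz.
48.8 kHz mod fs = 2 kHz.
2 kHz ≤ fs/2 = 11.7 kHz, appears at 2 kHz.
95.1 kHz mod fs = 1.5 kHz.
1.5 kHz ≤ fs/2 = 11.7 kHz, appears at 1.5 kHz.
19.9 kHz > fs/2 = 11.7 kHz, folds to fs − 19.9 kHz = 3.5 kHz.
Distinct values: {1.5 kHz, 2 kHz, 3.5 kHz} → 3.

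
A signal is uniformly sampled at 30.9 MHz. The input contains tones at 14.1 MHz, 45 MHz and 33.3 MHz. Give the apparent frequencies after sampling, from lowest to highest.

fs/2 = 15.45 MHz.
14.1 MHz ≤ fs/2 = 15.45 MHz, passes unchanged.
45 MHz mod fs = 14.1 MHz.
14.1 MHz ≤ fs/2 = 15.45 MHz, appears at 14.1 MHz.
33.3 MHz mod fs = 2.4 MHz.
2.4 MHz ≤ fs/2 = 15.45 MHz, appears at 2.4 MHz.
Distinct values: {2.4 MHz, 14.1 MHz}.

2.4 MHz, 14.1 MHz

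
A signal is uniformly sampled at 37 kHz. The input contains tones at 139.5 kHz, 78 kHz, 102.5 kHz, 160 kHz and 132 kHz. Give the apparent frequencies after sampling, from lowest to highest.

4 kHz, 8.5 kHz, 12 kHz, 16 kHz

fs/2 = 18.5 kHz.
139.5 kHz mod fs = 28.5 kHz.
28.5 kHz > fs/2 = 18.5 kHz, folds to fs − 28.5 kHz = 8.5 kHz.
78 kHz mod fs = 4 kHz.
4 kHz ≤ fs/2 = 18.5 kHz, appears at 4 kHz.
102.5 kHz mod fs = 28.5 kHz.
28.5 kHz > fs/2 = 18.5 kHz, folds to fs − 28.5 kHz = 8.5 kHz.
160 kHz mod fs = 12 kHz.
12 kHz ≤ fs/2 = 18.5 kHz, appears at 12 kHz.
132 kHz mod fs = 21 kHz.
21 kHz > fs/2 = 18.5 kHz, folds to fs − 21 kHz = 16 kHz.
Distinct values: {4 kHz, 8.5 kHz, 12 kHz, 16 kHz}.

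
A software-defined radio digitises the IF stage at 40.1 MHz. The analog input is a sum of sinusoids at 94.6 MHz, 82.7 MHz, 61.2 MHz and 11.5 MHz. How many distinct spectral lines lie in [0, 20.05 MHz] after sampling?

4

fs/2 = 20.05 MHz.
94.6 MHz mod fs = 14.4 MHz.
14.4 MHz ≤ fs/2 = 20.05 MHz, appears at 14.4 MHz.
82.7 MHz mod fs = 2.5 MHz.
2.5 MHz ≤ fs/2 = 20.05 MHz, appears at 2.5 MHz.
61.2 MHz mod fs = 21.1 MHz.
21.1 MHz > fs/2 = 20.05 MHz, folds to fs − 21.1 MHz = 19 MHz.
11.5 MHz ≤ fs/2 = 20.05 MHz, passes unchanged.
Distinct values: {2.5 MHz, 11.5 MHz, 14.4 MHz, 19 MHz} → 4.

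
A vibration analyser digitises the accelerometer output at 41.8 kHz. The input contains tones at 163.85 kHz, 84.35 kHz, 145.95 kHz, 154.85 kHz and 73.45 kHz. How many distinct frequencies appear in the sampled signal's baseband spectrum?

fs/2 = 20.9 kHz.
163.85 kHz mod fs = 38.45 kHz.
38.45 kHz > fs/2 = 20.9 kHz, folds to fs − 38.45 kHz = 3.35 kHz.
84.35 kHz mod fs = 0.75 kHz.
0.75 kHz ≤ fs/2 = 20.9 kHz, appears at 0.75 kHz.
145.95 kHz mod fs = 20.55 kHz.
20.55 kHz ≤ fs/2 = 20.9 kHz, appears at 20.55 kHz.
154.85 kHz mod fs = 29.45 kHz.
29.45 kHz > fs/2 = 20.9 kHz, folds to fs − 29.45 kHz = 12.35 kHz.
73.45 kHz mod fs = 31.65 kHz.
31.65 kHz > fs/2 = 20.9 kHz, folds to fs − 31.65 kHz = 10.15 kHz.
Distinct values: {0.75 kHz, 3.35 kHz, 10.15 kHz, 12.35 kHz, 20.55 kHz} → 5.

5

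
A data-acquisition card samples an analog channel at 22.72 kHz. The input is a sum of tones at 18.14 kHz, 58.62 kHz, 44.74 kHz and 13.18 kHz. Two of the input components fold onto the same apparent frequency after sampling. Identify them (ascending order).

13.18 kHz, 58.62 kHz

fs/2 = 11.36 kHz.
18.14 kHz > fs/2 = 11.36 kHz, folds to fs − 18.14 kHz = 4.58 kHz.
58.62 kHz mod fs = 13.18 kHz.
13.18 kHz > fs/2 = 11.36 kHz, folds to fs − 13.18 kHz = 9.54 kHz.
44.74 kHz mod fs = 22.02 kHz.
22.02 kHz > fs/2 = 11.36 kHz, folds to fs − 22.02 kHz = 0.7 kHz.
13.18 kHz > fs/2 = 11.36 kHz, folds to fs − 13.18 kHz = 9.54 kHz.
13.18 kHz and 58.62 kHz both map to 9.54 kHz.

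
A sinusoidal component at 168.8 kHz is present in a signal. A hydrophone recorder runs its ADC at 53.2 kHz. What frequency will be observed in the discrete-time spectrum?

9.2 kHz

168.8 kHz mod fs = 9.2 kHz.
9.2 kHz ≤ fs/2 = 26.6 kHz, appears at 9.2 kHz.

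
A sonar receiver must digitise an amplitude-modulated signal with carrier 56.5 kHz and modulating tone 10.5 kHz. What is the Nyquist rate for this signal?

AM sidebands sit at fc ± fm = 46 kHz and 67 kHz.
Highest-frequency component: 67 kHz.
Nyquist rate = 2 × 67 kHz = 134 kHz.

134 kHz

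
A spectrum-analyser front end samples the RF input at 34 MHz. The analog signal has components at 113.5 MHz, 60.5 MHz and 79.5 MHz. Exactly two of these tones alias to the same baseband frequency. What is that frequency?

fs/2 = 17 MHz.
113.5 MHz mod fs = 11.5 MHz.
11.5 MHz ≤ fs/2 = 17 MHz, appears at 11.5 MHz.
60.5 MHz mod fs = 26.5 MHz.
26.5 MHz > fs/2 = 17 MHz, folds to fs − 26.5 MHz = 7.5 MHz.
79.5 MHz mod fs = 11.5 MHz.
11.5 MHz ≤ fs/2 = 17 MHz, appears at 11.5 MHz.
79.5 MHz and 113.5 MHz both map to 11.5 MHz.

11.5 MHz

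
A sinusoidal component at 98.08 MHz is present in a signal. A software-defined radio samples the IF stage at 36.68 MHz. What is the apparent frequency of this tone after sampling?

11.96 MHz

98.08 MHz mod fs = 24.72 MHz.
24.72 MHz > fs/2 = 18.34 MHz, folds to fs − 24.72 MHz = 11.96 MHz.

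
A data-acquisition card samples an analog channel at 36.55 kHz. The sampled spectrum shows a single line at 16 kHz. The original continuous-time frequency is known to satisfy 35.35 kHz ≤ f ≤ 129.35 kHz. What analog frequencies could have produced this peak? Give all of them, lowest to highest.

Frequencies that alias to 16 kHz are k·fs ± 16 kHz for integer k ≥ 0.
k=0: 16 kHz.
k=1: 20.55 kHz, 52.55 kHz.
k=2: 57.1 kHz, 89.1 kHz.
k=3: 93.65 kHz, 125.65 kHz.
k=4: 130.2 kHz, 162.2 kHz.
Within [35.35 kHz, 129.35 kHz]: 52.55 kHz, 57.1 kHz, 89.1 kHz, 93.65 kHz, 125.65 kHz.

52.55 kHz, 57.1 kHz, 89.1 kHz, 93.65 kHz, 125.65 kHz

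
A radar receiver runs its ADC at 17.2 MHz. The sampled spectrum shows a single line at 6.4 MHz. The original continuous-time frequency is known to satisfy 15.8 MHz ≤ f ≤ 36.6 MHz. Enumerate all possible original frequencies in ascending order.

Frequencies that alias to 6.4 MHz are k·fs ± 6.4 MHz for integer k ≥ 0.
k=0: 6.4 MHz.
k=1: 10.8 MHz, 23.6 MHz.
k=2: 28 MHz, 40.8 MHz.
k=3: 45.2 MHz, 58 MHz.
Within [15.8 MHz, 36.6 MHz]: 23.6 MHz, 28 MHz.

23.6 MHz, 28 MHz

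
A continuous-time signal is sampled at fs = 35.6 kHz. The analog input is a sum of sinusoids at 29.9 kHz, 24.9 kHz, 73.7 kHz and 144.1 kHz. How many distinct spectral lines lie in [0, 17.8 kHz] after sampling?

4

fs/2 = 17.8 kHz.
29.9 kHz > fs/2 = 17.8 kHz, folds to fs − 29.9 kHz = 5.7 kHz.
24.9 kHz > fs/2 = 17.8 kHz, folds to fs − 24.9 kHz = 10.7 kHz.
73.7 kHz mod fs = 2.5 kHz.
2.5 kHz ≤ fs/2 = 17.8 kHz, appears at 2.5 kHz.
144.1 kHz mod fs = 1.7 kHz.
1.7 kHz ≤ fs/2 = 17.8 kHz, appears at 1.7 kHz.
Distinct values: {1.7 kHz, 2.5 kHz, 5.7 kHz, 10.7 kHz} → 4.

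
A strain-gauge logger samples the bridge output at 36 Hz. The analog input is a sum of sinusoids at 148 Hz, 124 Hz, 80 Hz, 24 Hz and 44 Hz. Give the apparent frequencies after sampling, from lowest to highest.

fs/2 = 18 Hz.
148 Hz mod fs = 4 Hz.
4 Hz ≤ fs/2 = 18 Hz, appears at 4 Hz.
124 Hz mod fs = 16 Hz.
16 Hz ≤ fs/2 = 18 Hz, appears at 16 Hz.
80 Hz mod fs = 8 Hz.
8 Hz ≤ fs/2 = 18 Hz, appears at 8 Hz.
24 Hz > fs/2 = 18 Hz, folds to fs − 24 Hz = 12 Hz.
44 Hz mod fs = 8 Hz.
8 Hz ≤ fs/2 = 18 Hz, appears at 8 Hz.
Distinct values: {4 Hz, 8 Hz, 12 Hz, 16 Hz}.

4 Hz, 8 Hz, 12 Hz, 16 Hz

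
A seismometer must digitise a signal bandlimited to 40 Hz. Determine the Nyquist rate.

80 Hz

Nyquist rate = 2 × 40 Hz = 80 Hz.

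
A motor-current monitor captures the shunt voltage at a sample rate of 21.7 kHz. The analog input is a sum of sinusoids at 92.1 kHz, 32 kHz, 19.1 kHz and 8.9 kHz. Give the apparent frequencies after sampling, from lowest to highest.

fs/2 = 10.85 kHz.
92.1 kHz mod fs = 5.3 kHz.
5.3 kHz ≤ fs/2 = 10.85 kHz, appears at 5.3 kHz.
32 kHz mod fs = 10.3 kHz.
10.3 kHz ≤ fs/2 = 10.85 kHz, appears at 10.3 kHz.
19.1 kHz > fs/2 = 10.85 kHz, folds to fs − 19.1 kHz = 2.6 kHz.
8.9 kHz ≤ fs/2 = 10.85 kHz, passes unchanged.
Distinct values: {2.6 kHz, 5.3 kHz, 8.9 kHz, 10.3 kHz}.

2.6 kHz, 5.3 kHz, 8.9 kHz, 10.3 kHz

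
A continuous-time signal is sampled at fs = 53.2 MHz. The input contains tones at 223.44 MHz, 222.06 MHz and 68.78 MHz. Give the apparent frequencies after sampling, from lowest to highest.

9.26 MHz, 10.64 MHz, 15.58 MHz

fs/2 = 26.6 MHz.
223.44 MHz mod fs = 10.64 MHz.
10.64 MHz ≤ fs/2 = 26.6 MHz, appears at 10.64 MHz.
222.06 MHz mod fs = 9.26 MHz.
9.26 MHz ≤ fs/2 = 26.6 MHz, appears at 9.26 MHz.
68.78 MHz mod fs = 15.58 MHz.
15.58 MHz ≤ fs/2 = 26.6 MHz, appears at 15.58 MHz.
Distinct values: {9.26 MHz, 10.64 MHz, 15.58 MHz}.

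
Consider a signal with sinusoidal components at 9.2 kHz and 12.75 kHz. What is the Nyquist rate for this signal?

Highest-frequency component: 12.75 kHz.
Nyquist rate = 2 × 12.75 kHz = 25.5 kHz.

25.5 kHz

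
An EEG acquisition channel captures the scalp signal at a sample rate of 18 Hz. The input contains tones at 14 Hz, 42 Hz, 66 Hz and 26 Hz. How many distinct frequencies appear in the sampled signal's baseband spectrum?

3

fs/2 = 9 Hz.
14 Hz > fs/2 = 9 Hz, folds to fs − 14 Hz = 4 Hz.
42 Hz mod fs = 6 Hz.
6 Hz ≤ fs/2 = 9 Hz, appears at 6 Hz.
66 Hz mod fs = 12 Hz.
12 Hz > fs/2 = 9 Hz, folds to fs − 12 Hz = 6 Hz.
26 Hz mod fs = 8 Hz.
8 Hz ≤ fs/2 = 9 Hz, appears at 8 Hz.
Distinct values: {4 Hz, 6 Hz, 8 Hz} → 3.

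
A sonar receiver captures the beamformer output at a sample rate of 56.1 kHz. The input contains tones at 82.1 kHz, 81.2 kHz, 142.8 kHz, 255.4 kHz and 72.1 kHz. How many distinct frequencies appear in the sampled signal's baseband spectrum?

fs/2 = 28.05 kHz.
82.1 kHz mod fs = 26 kHz.
26 kHz ≤ fs/2 = 28.05 kHz, appears at 26 kHz.
81.2 kHz mod fs = 25.1 kHz.
25.1 kHz ≤ fs/2 = 28.05 kHz, appears at 25.1 kHz.
142.8 kHz mod fs = 30.6 kHz.
30.6 kHz > fs/2 = 28.05 kHz, folds to fs − 30.6 kHz = 25.5 kHz.
255.4 kHz mod fs = 31 kHz.
31 kHz > fs/2 = 28.05 kHz, folds to fs − 31 kHz = 25.1 kHz.
72.1 kHz mod fs = 16 kHz.
16 kHz ≤ fs/2 = 28.05 kHz, appears at 16 kHz.
Distinct values: {16 kHz, 25.1 kHz, 25.5 kHz, 26 kHz} → 4.

4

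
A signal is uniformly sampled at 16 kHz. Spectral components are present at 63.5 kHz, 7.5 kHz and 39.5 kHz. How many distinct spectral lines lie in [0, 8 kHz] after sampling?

fs/2 = 8 kHz.
63.5 kHz mod fs = 15.5 kHz.
15.5 kHz > fs/2 = 8 kHz, folds to fs − 15.5 kHz = 0.5 kHz.
7.5 kHz ≤ fs/2 = 8 kHz, passes unchanged.
39.5 kHz mod fs = 7.5 kHz.
7.5 kHz ≤ fs/2 = 8 kHz, appears at 7.5 kHz.
Distinct values: {0.5 kHz, 7.5 kHz} → 2.

2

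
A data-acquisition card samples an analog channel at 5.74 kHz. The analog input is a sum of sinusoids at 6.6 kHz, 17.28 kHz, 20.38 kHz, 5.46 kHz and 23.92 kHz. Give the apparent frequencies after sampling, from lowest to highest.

fs/2 = 2.87 kHz.
6.6 kHz mod fs = 0.86 kHz.
0.86 kHz ≤ fs/2 = 2.87 kHz, appears at 0.86 kHz.
17.28 kHz mod fs = 0.06 kHz.
0.06 kHz ≤ fs/2 = 2.87 kHz, appears at 0.06 kHz.
20.38 kHz mod fs = 3.16 kHz.
3.16 kHz > fs/2 = 2.87 kHz, folds to fs − 3.16 kHz = 2.58 kHz.
5.46 kHz > fs/2 = 2.87 kHz, folds to fs − 5.46 kHz = 0.28 kHz.
23.92 kHz mod fs = 0.96 kHz.
0.96 kHz ≤ fs/2 = 2.87 kHz, appears at 0.96 kHz.
Distinct values: {0.06 kHz, 0.28 kHz, 0.86 kHz, 0.96 kHz, 2.58 kHz}.

0.06 kHz, 0.28 kHz, 0.86 kHz, 0.96 kHz, 2.58 kHz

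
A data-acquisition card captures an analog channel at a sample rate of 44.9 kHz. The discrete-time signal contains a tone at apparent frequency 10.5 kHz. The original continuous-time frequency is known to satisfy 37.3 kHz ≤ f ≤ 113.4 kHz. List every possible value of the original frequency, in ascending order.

Frequencies that alias to 10.5 kHz are k·fs ± 10.5 kHz for integer k ≥ 0.
k=0: 10.5 kHz.
k=1: 34.4 kHz, 55.4 kHz.
k=2: 79.3 kHz, 100.3 kHz.
k=3: 124.2 kHz, 145.2 kHz.
Within [37.3 kHz, 113.4 kHz]: 55.4 kHz, 79.3 kHz, 100.3 kHz.

55.4 kHz, 79.3 kHz, 100.3 kHz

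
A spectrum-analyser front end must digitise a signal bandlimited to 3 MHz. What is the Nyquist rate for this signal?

6 MHz

Nyquist rate = 2 × 3 MHz = 6 MHz.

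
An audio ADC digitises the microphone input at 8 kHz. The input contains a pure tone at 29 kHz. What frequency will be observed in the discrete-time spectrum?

3 kHz

29 kHz mod fs = 5 kHz.
5 kHz > fs/2 = 4 kHz, folds to fs − 5 kHz = 3 kHz.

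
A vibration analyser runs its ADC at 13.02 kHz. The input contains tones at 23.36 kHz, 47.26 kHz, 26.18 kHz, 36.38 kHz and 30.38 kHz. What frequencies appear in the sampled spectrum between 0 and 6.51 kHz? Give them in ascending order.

fs/2 = 6.51 kHz.
23.36 kHz mod fs = 10.34 kHz.
10.34 kHz > fs/2 = 6.51 kHz, folds to fs − 10.34 kHz = 2.68 kHz.
47.26 kHz mod fs = 8.2 kHz.
8.2 kHz > fs/2 = 6.51 kHz, folds to fs − 8.2 kHz = 4.82 kHz.
26.18 kHz mod fs = 0.14 kHz.
0.14 kHz ≤ fs/2 = 6.51 kHz, appears at 0.14 kHz.
36.38 kHz mod fs = 10.34 kHz.
10.34 kHz > fs/2 = 6.51 kHz, folds to fs − 10.34 kHz = 2.68 kHz.
30.38 kHz mod fs = 4.34 kHz.
4.34 kHz ≤ fs/2 = 6.51 kHz, appears at 4.34 kHz.
Distinct values: {0.14 kHz, 2.68 kHz, 4.34 kHz, 4.82 kHz}.

0.14 kHz, 2.68 kHz, 4.34 kHz, 4.82 kHz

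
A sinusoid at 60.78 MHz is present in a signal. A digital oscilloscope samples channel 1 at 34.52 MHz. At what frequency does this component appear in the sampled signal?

8.26 MHz

60.78 MHz mod fs = 26.26 MHz.
26.26 MHz > fs/2 = 17.26 MHz, folds to fs − 26.26 MHz = 8.26 MHz.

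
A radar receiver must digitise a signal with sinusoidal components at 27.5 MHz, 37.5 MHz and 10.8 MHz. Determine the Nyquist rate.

Highest-frequency component: 37.5 MHz.
Nyquist rate = 2 × 37.5 MHz = 75 MHz.

75 MHz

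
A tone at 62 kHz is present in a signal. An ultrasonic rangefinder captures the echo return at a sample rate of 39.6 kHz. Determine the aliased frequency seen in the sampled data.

17.2 kHz

62 kHz mod fs = 22.4 kHz.
22.4 kHz > fs/2 = 19.8 kHz, folds to fs − 22.4 kHz = 17.2 kHz.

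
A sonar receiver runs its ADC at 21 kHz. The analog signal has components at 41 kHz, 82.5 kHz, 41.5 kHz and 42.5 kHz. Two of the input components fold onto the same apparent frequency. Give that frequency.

0.5 kHz

fs/2 = 10.5 kHz.
41 kHz mod fs = 20 kHz.
20 kHz > fs/2 = 10.5 kHz, folds to fs − 20 kHz = 1 kHz.
82.5 kHz mod fs = 19.5 kHz.
19.5 kHz > fs/2 = 10.5 kHz, folds to fs − 19.5 kHz = 1.5 kHz.
41.5 kHz mod fs = 20.5 kHz.
20.5 kHz > fs/2 = 10.5 kHz, folds to fs − 20.5 kHz = 0.5 kHz.
42.5 kHz mod fs = 0.5 kHz.
0.5 kHz ≤ fs/2 = 10.5 kHz, appears at 0.5 kHz.
41.5 kHz and 42.5 kHz both map to 0.5 kHz.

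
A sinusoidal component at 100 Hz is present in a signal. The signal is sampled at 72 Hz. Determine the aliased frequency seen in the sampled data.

100 Hz mod fs = 28 Hz.
28 Hz ≤ fs/2 = 36 Hz, appears at 28 Hz.

28 Hz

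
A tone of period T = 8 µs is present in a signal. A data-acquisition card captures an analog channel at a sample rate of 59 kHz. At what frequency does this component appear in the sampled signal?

7 kHz

T = 8 µs → f = 1/T = 125 kHz.
125 kHz mod fs = 7 kHz.
7 kHz ≤ fs/2 = 29.5 kHz, appears at 7 kHz.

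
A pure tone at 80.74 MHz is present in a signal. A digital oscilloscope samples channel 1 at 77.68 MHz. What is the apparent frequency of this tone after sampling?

80.74 MHz mod fs = 3.06 MHz.
3.06 MHz ≤ fs/2 = 38.84 MHz, appears at 3.06 MHz.

3.06 MHz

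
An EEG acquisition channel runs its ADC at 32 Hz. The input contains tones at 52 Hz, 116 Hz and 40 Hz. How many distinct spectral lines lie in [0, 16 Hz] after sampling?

2

fs/2 = 16 Hz.
52 Hz mod fs = 20 Hz.
20 Hz > fs/2 = 16 Hz, folds to fs − 20 Hz = 12 Hz.
116 Hz mod fs = 20 Hz.
20 Hz > fs/2 = 16 Hz, folds to fs − 20 Hz = 12 Hz.
40 Hz mod fs = 8 Hz.
8 Hz ≤ fs/2 = 16 Hz, appears at 8 Hz.
Distinct values: {8 Hz, 12 Hz} → 2.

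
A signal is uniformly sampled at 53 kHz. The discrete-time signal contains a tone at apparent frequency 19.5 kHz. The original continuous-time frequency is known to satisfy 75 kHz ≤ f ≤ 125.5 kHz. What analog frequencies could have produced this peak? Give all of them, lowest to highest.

Frequencies that alias to 19.5 kHz are k·fs ± 19.5 kHz for integer k ≥ 0.
k=0: 19.5 kHz.
k=1: 33.5 kHz, 72.5 kHz.
k=2: 86.5 kHz, 125.5 kHz.
k=3: 139.5 kHz, 178.5 kHz.
Within [75 kHz, 125.5 kHz]: 86.5 kHz, 125.5 kHz.

86.5 kHz, 125.5 kHz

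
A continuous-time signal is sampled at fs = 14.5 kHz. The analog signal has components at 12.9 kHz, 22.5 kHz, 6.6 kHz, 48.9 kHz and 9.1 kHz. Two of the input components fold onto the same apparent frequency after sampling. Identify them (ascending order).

9.1 kHz, 48.9 kHz

fs/2 = 7.25 kHz.
12.9 kHz > fs/2 = 7.25 kHz, folds to fs − 12.9 kHz = 1.6 kHz.
22.5 kHz mod fs = 8 kHz.
8 kHz > fs/2 = 7.25 kHz, folds to fs − 8 kHz = 6.5 kHz.
6.6 kHz ≤ fs/2 = 7.25 kHz, passes unchanged.
48.9 kHz mod fs = 5.4 kHz.
5.4 kHz ≤ fs/2 = 7.25 kHz, appears at 5.4 kHz.
9.1 kHz > fs/2 = 7.25 kHz, folds to fs − 9.1 kHz = 5.4 kHz.
9.1 kHz and 48.9 kHz both map to 5.4 kHz.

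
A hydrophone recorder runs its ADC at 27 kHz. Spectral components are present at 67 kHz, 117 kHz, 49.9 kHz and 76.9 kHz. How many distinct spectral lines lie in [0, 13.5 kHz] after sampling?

fs/2 = 13.5 kHz.
67 kHz mod fs = 13 kHz.
13 kHz ≤ fs/2 = 13.5 kHz, appears at 13 kHz.
117 kHz mod fs = 9 kHz.
9 kHz ≤ fs/2 = 13.5 kHz, appears at 9 kHz.
49.9 kHz mod fs = 22.9 kHz.
22.9 kHz > fs/2 = 13.5 kHz, folds to fs − 22.9 kHz = 4.1 kHz.
76.9 kHz mod fs = 22.9 kHz.
22.9 kHz > fs/2 = 13.5 kHz, folds to fs − 22.9 kHz = 4.1 kHz.
Distinct values: {4.1 kHz, 9 kHz, 13 kHz} → 3.

3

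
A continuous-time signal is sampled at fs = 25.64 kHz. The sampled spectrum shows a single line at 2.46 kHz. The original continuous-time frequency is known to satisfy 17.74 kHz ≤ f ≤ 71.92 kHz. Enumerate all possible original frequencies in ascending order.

Frequencies that alias to 2.46 kHz are k·fs ± 2.46 kHz for integer k ≥ 0.
k=0: 2.46 kHz.
k=1: 23.18 kHz, 28.1 kHz.
k=2: 48.82 kHz, 53.74 kHz.
k=3: 74.46 kHz, 79.38 kHz.
Within [17.74 kHz, 71.92 kHz]: 23.18 kHz, 28.1 kHz, 48.82 kHz, 53.74 kHz.

23.18 kHz, 28.1 kHz, 48.82 kHz, 53.74 kHz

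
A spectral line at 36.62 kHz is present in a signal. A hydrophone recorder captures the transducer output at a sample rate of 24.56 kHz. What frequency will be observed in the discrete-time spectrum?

36.62 kHz mod fs = 12.06 kHz.
12.06 kHz ≤ fs/2 = 12.28 kHz, appears at 12.06 kHz.

12.06 kHz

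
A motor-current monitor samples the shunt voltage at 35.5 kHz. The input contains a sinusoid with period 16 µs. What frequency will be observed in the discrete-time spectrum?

8.5 kHz

T = 16 µs → f = 1/T = 62.5 kHz.
62.5 kHz mod fs = 27 kHz.
27 kHz > fs/2 = 17.75 kHz, folds to fs − 27 kHz = 8.5 kHz.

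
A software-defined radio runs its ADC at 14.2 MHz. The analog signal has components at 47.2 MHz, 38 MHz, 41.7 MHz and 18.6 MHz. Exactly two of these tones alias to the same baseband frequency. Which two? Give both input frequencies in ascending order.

38 MHz, 47.2 MHz

fs/2 = 7.1 MHz.
47.2 MHz mod fs = 4.6 MHz.
4.6 MHz ≤ fs/2 = 7.1 MHz, appears at 4.6 MHz.
38 MHz mod fs = 9.6 MHz.
9.6 MHz > fs/2 = 7.1 MHz, folds to fs − 9.6 MHz = 4.6 MHz.
41.7 MHz mod fs = 13.3 MHz.
13.3 MHz > fs/2 = 7.1 MHz, folds to fs − 13.3 MHz = 0.9 MHz.
18.6 MHz mod fs = 4.4 MHz.
4.4 MHz ≤ fs/2 = 7.1 MHz, appears at 4.4 MHz.
38 MHz and 47.2 MHz both map to 4.6 MHz.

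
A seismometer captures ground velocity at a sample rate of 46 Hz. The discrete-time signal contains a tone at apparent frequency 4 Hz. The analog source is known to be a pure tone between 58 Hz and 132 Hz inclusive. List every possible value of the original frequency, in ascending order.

88 Hz, 96 Hz

Frequencies that alias to 4 Hz are k·fs ± 4 Hz for integer k ≥ 0.
k=0: 4 Hz.
k=1: 42 Hz, 50 Hz.
k=2: 88 Hz, 96 Hz.
k=3: 134 Hz, 142 Hz.
Within [58 Hz, 132 Hz]: 88 Hz, 96 Hz.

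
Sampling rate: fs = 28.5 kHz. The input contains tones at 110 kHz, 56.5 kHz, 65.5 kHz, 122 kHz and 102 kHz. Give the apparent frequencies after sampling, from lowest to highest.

fs/2 = 14.25 kHz.
110 kHz mod fs = 24.5 kHz.
24.5 kHz > fs/2 = 14.25 kHz, folds to fs − 24.5 kHz = 4 kHz.
56.5 kHz mod fs = 28 kHz.
28 kHz > fs/2 = 14.25 kHz, folds to fs − 28 kHz = 0.5 kHz.
65.5 kHz mod fs = 8.5 kHz.
8.5 kHz ≤ fs/2 = 14.25 kHz, appears at 8.5 kHz.
122 kHz mod fs = 8 kHz.
8 kHz ≤ fs/2 = 14.25 kHz, appears at 8 kHz.
102 kHz mod fs = 16.5 kHz.
16.5 kHz > fs/2 = 14.25 kHz, folds to fs − 16.5 kHz = 12 kHz.
Distinct values: {0.5 kHz, 4 kHz, 8 kHz, 8.5 kHz, 12 kHz}.

0.5 kHz, 4 kHz, 8 kHz, 8.5 kHz, 12 kHz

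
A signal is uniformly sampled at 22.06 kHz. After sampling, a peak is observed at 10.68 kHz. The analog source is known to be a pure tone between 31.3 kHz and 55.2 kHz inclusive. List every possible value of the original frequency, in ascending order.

32.74 kHz, 33.44 kHz, 54.8 kHz

Frequencies that alias to 10.68 kHz are k·fs ± 10.68 kHz for integer k ≥ 0.
k=0: 10.68 kHz.
k=1: 11.38 kHz, 32.74 kHz.
k=2: 33.44 kHz, 54.8 kHz.
k=3: 55.5 kHz, 76.86 kHz.
Within [31.3 kHz, 55.2 kHz]: 32.74 kHz, 33.44 kHz, 54.8 kHz.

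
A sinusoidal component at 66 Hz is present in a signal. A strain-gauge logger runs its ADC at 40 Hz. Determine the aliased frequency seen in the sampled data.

14 Hz

66 Hz mod fs = 26 Hz.
26 Hz > fs/2 = 20 Hz, folds to fs − 26 Hz = 14 Hz.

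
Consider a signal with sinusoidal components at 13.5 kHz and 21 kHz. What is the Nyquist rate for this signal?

42 kHz

Highest-frequency component: 21 kHz.
Nyquist rate = 2 × 21 kHz = 42 kHz.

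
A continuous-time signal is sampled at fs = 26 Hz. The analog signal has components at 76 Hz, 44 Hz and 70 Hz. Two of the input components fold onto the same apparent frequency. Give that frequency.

fs/2 = 13 Hz.
76 Hz mod fs = 24 Hz.
24 Hz > fs/2 = 13 Hz, folds to fs − 24 Hz = 2 Hz.
44 Hz mod fs = 18 Hz.
18 Hz > fs/2 = 13 Hz, folds to fs − 18 Hz = 8 Hz.
70 Hz mod fs = 18 Hz.
18 Hz > fs/2 = 13 Hz, folds to fs − 18 Hz = 8 Hz.
44 Hz and 70 Hz both map to 8 Hz.

8 Hz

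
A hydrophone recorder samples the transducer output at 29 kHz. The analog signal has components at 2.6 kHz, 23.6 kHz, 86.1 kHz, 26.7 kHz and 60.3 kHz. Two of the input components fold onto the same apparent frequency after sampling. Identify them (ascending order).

fs/2 = 14.5 kHz.
2.6 kHz ≤ fs/2 = 14.5 kHz, passes unchanged.
23.6 kHz > fs/2 = 14.5 kHz, folds to fs − 23.6 kHz = 5.4 kHz.
86.1 kHz mod fs = 28.1 kHz.
28.1 kHz > fs/2 = 14.5 kHz, folds to fs − 28.1 kHz = 0.9 kHz.
26.7 kHz > fs/2 = 14.5 kHz, folds to fs − 26.7 kHz = 2.3 kHz.
60.3 kHz mod fs = 2.3 kHz.
2.3 kHz ≤ fs/2 = 14.5 kHz, appears at 2.3 kHz.
26.7 kHz and 60.3 kHz both map to 2.3 kHz.

26.7 kHz, 60.3 kHz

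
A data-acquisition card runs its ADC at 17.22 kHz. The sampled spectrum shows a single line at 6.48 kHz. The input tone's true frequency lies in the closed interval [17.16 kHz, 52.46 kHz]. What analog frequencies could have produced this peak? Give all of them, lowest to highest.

Frequencies that alias to 6.48 kHz are k·fs ± 6.48 kHz for integer k ≥ 0.
k=0: 6.48 kHz.
k=1: 10.74 kHz, 23.7 kHz.
k=2: 27.96 kHz, 40.92 kHz.
k=3: 45.18 kHz, 58.14 kHz.
k=4: 62.4 kHz, 75.36 kHz.
Within [17.16 kHz, 52.46 kHz]: 23.7 kHz, 27.96 kHz, 40.92 kHz, 45.18 kHz.

23.7 kHz, 27.96 kHz, 40.92 kHz, 45.18 kHz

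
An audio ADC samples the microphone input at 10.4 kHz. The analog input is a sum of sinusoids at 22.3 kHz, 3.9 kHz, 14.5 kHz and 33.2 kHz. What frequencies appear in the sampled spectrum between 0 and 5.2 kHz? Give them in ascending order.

fs/2 = 5.2 kHz.
22.3 kHz mod fs = 1.5 kHz.
1.5 kHz ≤ fs/2 = 5.2 kHz, appears at 1.5 kHz.
3.9 kHz ≤ fs/2 = 5.2 kHz, passes unchanged.
14.5 kHz mod fs = 4.1 kHz.
4.1 kHz ≤ fs/2 = 5.2 kHz, appears at 4.1 kHz.
33.2 kHz mod fs = 2 kHz.
2 kHz ≤ fs/2 = 5.2 kHz, appears at 2 kHz.
Distinct values: {1.5 kHz, 2 kHz, 3.9 kHz, 4.1 kHz}.

1.5 kHz, 2 kHz, 3.9 kHz, 4.1 kHz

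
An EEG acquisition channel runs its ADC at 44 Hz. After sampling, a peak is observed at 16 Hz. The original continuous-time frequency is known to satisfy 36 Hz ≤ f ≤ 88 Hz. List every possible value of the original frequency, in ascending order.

60 Hz, 72 Hz

Frequencies that alias to 16 Hz are k·fs ± 16 Hz for integer k ≥ 0.
k=0: 16 Hz.
k=1: 28 Hz, 60 Hz.
k=2: 72 Hz, 104 Hz.
k=3: 116 Hz, 148 Hz.
Within [36 Hz, 88 Hz]: 60 Hz, 72 Hz.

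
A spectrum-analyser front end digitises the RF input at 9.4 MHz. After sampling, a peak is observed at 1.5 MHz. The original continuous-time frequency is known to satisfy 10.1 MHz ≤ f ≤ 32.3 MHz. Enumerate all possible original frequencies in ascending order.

Frequencies that alias to 1.5 MHz are k·fs ± 1.5 MHz for integer k ≥ 0.
k=0: 1.5 MHz.
k=1: 7.9 MHz, 10.9 MHz.
k=2: 17.3 MHz, 20.3 MHz.
k=3: 26.7 MHz, 29.7 MHz.
k=4: 36.1 MHz, 39.1 MHz.
Within [10.1 MHz, 32.3 MHz]: 10.9 MHz, 17.3 MHz, 20.3 MHz, 26.7 MHz, 29.7 MHz.

10.9 MHz, 17.3 MHz, 20.3 MHz, 26.7 MHz, 29.7 MHz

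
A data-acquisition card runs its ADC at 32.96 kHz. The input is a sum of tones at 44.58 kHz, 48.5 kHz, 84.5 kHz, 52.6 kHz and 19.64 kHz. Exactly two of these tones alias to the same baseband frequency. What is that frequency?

13.32 kHz

fs/2 = 16.48 kHz.
44.58 kHz mod fs = 11.62 kHz.
11.62 kHz ≤ fs/2 = 16.48 kHz, appears at 11.62 kHz.
48.5 kHz mod fs = 15.54 kHz.
15.54 kHz ≤ fs/2 = 16.48 kHz, appears at 15.54 kHz.
84.5 kHz mod fs = 18.58 kHz.
18.58 kHz > fs/2 = 16.48 kHz, folds to fs − 18.58 kHz = 14.38 kHz.
52.6 kHz mod fs = 19.64 kHz.
19.64 kHz > fs/2 = 16.48 kHz, folds to fs − 19.64 kHz = 13.32 kHz.
19.64 kHz > fs/2 = 16.48 kHz, folds to fs − 19.64 kHz = 13.32 kHz.
19.64 kHz and 52.6 kHz both map to 13.32 kHz.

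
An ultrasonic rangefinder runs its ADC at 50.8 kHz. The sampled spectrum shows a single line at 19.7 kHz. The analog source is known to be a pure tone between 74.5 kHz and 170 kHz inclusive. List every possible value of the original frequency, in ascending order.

81.9 kHz, 121.3 kHz, 132.7 kHz

Frequencies that alias to 19.7 kHz are k·fs ± 19.7 kHz for integer k ≥ 0.
k=0: 19.7 kHz.
k=1: 31.1 kHz, 70.5 kHz.
k=2: 81.9 kHz, 121.3 kHz.
k=3: 132.7 kHz, 172.1 kHz.
k=4: 183.5 kHz, 222.9 kHz.
Within [74.5 kHz, 170 kHz]: 81.9 kHz, 121.3 kHz, 132.7 kHz.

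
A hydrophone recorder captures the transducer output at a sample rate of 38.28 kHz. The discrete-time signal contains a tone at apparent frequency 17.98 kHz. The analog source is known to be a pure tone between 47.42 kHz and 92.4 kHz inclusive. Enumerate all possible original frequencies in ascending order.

56.26 kHz, 58.58 kHz

Frequencies that alias to 17.98 kHz are k·fs ± 17.98 kHz for integer k ≥ 0.
k=0: 17.98 kHz.
k=1: 20.3 kHz, 56.26 kHz.
k=2: 58.58 kHz, 94.54 kHz.
k=3: 96.86 kHz, 132.82 kHz.
Within [47.42 kHz, 92.4 kHz]: 56.26 kHz, 58.58 kHz.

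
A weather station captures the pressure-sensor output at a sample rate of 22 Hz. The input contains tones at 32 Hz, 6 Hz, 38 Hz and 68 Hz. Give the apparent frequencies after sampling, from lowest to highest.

2 Hz, 6 Hz, 10 Hz

fs/2 = 11 Hz.
32 Hz mod fs = 10 Hz.
10 Hz ≤ fs/2 = 11 Hz, appears at 10 Hz.
6 Hz ≤ fs/2 = 11 Hz, passes unchanged.
38 Hz mod fs = 16 Hz.
16 Hz > fs/2 = 11 Hz, folds to fs − 16 Hz = 6 Hz.
68 Hz mod fs = 2 Hz.
2 Hz ≤ fs/2 = 11 Hz, appears at 2 Hz.
Distinct values: {2 Hz, 6 Hz, 10 Hz}.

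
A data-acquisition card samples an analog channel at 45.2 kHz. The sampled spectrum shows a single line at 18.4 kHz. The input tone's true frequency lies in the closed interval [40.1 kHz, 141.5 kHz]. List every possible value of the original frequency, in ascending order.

63.6 kHz, 72 kHz, 108.8 kHz, 117.2 kHz

Frequencies that alias to 18.4 kHz are k·fs ± 18.4 kHz for integer k ≥ 0.
k=0: 18.4 kHz.
k=1: 26.8 kHz, 63.6 kHz.
k=2: 72 kHz, 108.8 kHz.
k=3: 117.2 kHz, 154 kHz.
k=4: 162.4 kHz, 199.2 kHz.
Within [40.1 kHz, 141.5 kHz]: 63.6 kHz, 72 kHz, 108.8 kHz, 117.2 kHz.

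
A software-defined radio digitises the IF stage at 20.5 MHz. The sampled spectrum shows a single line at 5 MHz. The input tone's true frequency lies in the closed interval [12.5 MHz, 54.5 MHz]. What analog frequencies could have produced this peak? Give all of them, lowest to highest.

15.5 MHz, 25.5 MHz, 36 MHz, 46 MHz

Frequencies that alias to 5 MHz are k·fs ± 5 MHz for integer k ≥ 0.
k=0: 5 MHz.
k=1: 15.5 MHz, 25.5 MHz.
k=2: 36 MHz, 46 MHz.
k=3: 56.5 MHz, 66.5 MHz.
Within [12.5 MHz, 54.5 MHz]: 15.5 MHz, 25.5 MHz, 36 MHz, 46 MHz.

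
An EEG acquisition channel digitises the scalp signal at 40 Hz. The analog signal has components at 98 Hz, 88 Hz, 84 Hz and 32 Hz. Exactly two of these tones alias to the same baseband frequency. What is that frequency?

fs/2 = 20 Hz.
98 Hz mod fs = 18 Hz.
18 Hz ≤ fs/2 = 20 Hz, appears at 18 Hz.
88 Hz mod fs = 8 Hz.
8 Hz ≤ fs/2 = 20 Hz, appears at 8 Hz.
84 Hz mod fs = 4 Hz.
4 Hz ≤ fs/2 = 20 Hz, appears at 4 Hz.
32 Hz > fs/2 = 20 Hz, folds to fs − 32 Hz = 8 Hz.
32 Hz and 88 Hz both map to 8 Hz.

8 Hz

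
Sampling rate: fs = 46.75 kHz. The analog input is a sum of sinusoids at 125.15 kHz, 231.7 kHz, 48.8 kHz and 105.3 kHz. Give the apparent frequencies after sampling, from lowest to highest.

2.05 kHz, 11.8 kHz, 15.1 kHz

fs/2 = 23.375 kHz.
125.15 kHz mod fs = 31.65 kHz.
31.65 kHz > fs/2 = 23.375 kHz, folds to fs − 31.65 kHz = 15.1 kHz.
231.7 kHz mod fs = 44.7 kHz.
44.7 kHz > fs/2 = 23.375 kHz, folds to fs − 44.7 kHz = 2.05 kHz.
48.8 kHz mod fs = 2.05 kHz.
2.05 kHz ≤ fs/2 = 23.375 kHz, appears at 2.05 kHz.
105.3 kHz mod fs = 11.8 kHz.
11.8 kHz ≤ fs/2 = 23.375 kHz, appears at 11.8 kHz.
Distinct values: {2.05 kHz, 11.8 kHz, 15.1 kHz}.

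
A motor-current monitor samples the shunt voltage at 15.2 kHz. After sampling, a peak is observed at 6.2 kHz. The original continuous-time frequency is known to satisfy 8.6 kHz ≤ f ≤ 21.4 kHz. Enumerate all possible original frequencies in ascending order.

9 kHz, 21.4 kHz

Frequencies that alias to 6.2 kHz are k·fs ± 6.2 kHz for integer k ≥ 0.
k=0: 6.2 kHz.
k=1: 9 kHz, 21.4 kHz.
k=2: 24.2 kHz, 36.6 kHz.
Within [8.6 kHz, 21.4 kHz]: 9 kHz, 21.4 kHz.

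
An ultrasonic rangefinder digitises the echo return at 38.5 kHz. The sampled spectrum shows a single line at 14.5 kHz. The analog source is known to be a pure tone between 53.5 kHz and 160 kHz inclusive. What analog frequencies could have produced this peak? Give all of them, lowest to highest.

Frequencies that alias to 14.5 kHz are k·fs ± 14.5 kHz for integer k ≥ 0.
k=0: 14.5 kHz.
k=1: 24 kHz, 53 kHz.
k=2: 62.5 kHz, 91.5 kHz.
k=3: 101 kHz, 130 kHz.
k=4: 139.5 kHz, 168.5 kHz.
k=5: 178 kHz, 207 kHz.
Within [53.5 kHz, 160 kHz]: 62.5 kHz, 91.5 kHz, 101 kHz, 130 kHz, 139.5 kHz.

62.5 kHz, 91.5 kHz, 101 kHz, 130 kHz, 139.5 kHz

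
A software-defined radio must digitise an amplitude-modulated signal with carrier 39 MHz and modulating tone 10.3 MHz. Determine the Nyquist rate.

AM sidebands sit at fc ± fm = 28.7 MHz and 49.3 MHz.
Highest-frequency component: 49.3 MHz.
Nyquist rate = 2 × 49.3 MHz = 98.6 MHz.

98.6 MHz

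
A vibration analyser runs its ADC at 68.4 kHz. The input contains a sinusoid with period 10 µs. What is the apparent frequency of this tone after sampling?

31.6 kHz

T = 10 µs → f = 1/T = 100 kHz.
100 kHz mod fs = 31.6 kHz.
31.6 kHz ≤ fs/2 = 34.2 kHz, appears at 31.6 kHz.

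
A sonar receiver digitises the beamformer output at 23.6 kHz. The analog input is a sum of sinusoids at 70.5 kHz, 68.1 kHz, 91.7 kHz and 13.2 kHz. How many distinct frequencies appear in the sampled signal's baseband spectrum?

3

fs/2 = 11.8 kHz.
70.5 kHz mod fs = 23.3 kHz.
23.3 kHz > fs/2 = 11.8 kHz, folds to fs − 23.3 kHz = 0.3 kHz.
68.1 kHz mod fs = 20.9 kHz.
20.9 kHz > fs/2 = 11.8 kHz, folds to fs − 20.9 kHz = 2.7 kHz.
91.7 kHz mod fs = 20.9 kHz.
20.9 kHz > fs/2 = 11.8 kHz, folds to fs − 20.9 kHz = 2.7 kHz.
13.2 kHz > fs/2 = 11.8 kHz, folds to fs − 13.2 kHz = 10.4 kHz.
Distinct values: {0.3 kHz, 2.7 kHz, 10.4 kHz} → 3.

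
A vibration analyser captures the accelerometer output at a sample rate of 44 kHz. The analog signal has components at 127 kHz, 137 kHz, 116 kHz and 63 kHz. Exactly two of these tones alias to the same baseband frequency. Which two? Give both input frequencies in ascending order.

fs/2 = 22 kHz.
127 kHz mod fs = 39 kHz.
39 kHz > fs/2 = 22 kHz, folds to fs − 39 kHz = 5 kHz.
137 kHz mod fs = 5 kHz.
5 kHz ≤ fs/2 = 22 kHz, appears at 5 kHz.
116 kHz mod fs = 28 kHz.
28 kHz > fs/2 = 22 kHz, folds to fs − 28 kHz = 16 kHz.
63 kHz mod fs = 19 kHz.
19 kHz ≤ fs/2 = 22 kHz, appears at 19 kHz.
127 kHz and 137 kHz both map to 5 kHz.

127 kHz, 137 kHz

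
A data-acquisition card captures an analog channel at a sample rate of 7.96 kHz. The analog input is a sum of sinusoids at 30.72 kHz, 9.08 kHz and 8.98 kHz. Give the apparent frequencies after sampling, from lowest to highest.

1.02 kHz, 1.12 kHz

fs/2 = 3.98 kHz.
30.72 kHz mod fs = 6.84 kHz.
6.84 kHz > fs/2 = 3.98 kHz, folds to fs − 6.84 kHz = 1.12 kHz.
9.08 kHz mod fs = 1.12 kHz.
1.12 kHz ≤ fs/2 = 3.98 kHz, appears at 1.12 kHz.
8.98 kHz mod fs = 1.02 kHz.
1.02 kHz ≤ fs/2 = 3.98 kHz, appears at 1.02 kHz.
Distinct values: {1.02 kHz, 1.12 kHz}.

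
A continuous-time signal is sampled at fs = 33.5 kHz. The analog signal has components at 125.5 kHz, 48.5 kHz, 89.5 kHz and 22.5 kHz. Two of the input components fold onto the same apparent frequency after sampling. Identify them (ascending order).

fs/2 = 16.75 kHz.
125.5 kHz mod fs = 25 kHz.
25 kHz > fs/2 = 16.75 kHz, folds to fs − 25 kHz = 8.5 kHz.
48.5 kHz mod fs = 15 kHz.
15 kHz ≤ fs/2 = 16.75 kHz, appears at 15 kHz.
89.5 kHz mod fs = 22.5 kHz.
22.5 kHz > fs/2 = 16.75 kHz, folds to fs − 22.5 kHz = 11 kHz.
22.5 kHz > fs/2 = 16.75 kHz, folds to fs − 22.5 kHz = 11 kHz.
22.5 kHz and 89.5 kHz both map to 11 kHz.

22.5 kHz, 89.5 kHz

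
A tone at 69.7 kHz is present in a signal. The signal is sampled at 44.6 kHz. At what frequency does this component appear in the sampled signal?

19.5 kHz

69.7 kHz mod fs = 25.1 kHz.
25.1 kHz > fs/2 = 22.3 kHz, folds to fs − 25.1 kHz = 19.5 kHz.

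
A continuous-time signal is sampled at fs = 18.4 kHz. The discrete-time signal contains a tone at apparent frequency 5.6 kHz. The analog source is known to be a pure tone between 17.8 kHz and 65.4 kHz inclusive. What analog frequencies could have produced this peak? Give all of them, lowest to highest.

24 kHz, 31.2 kHz, 42.4 kHz, 49.6 kHz, 60.8 kHz

Frequencies that alias to 5.6 kHz are k·fs ± 5.6 kHz for integer k ≥ 0.
k=0: 5.6 kHz.
k=1: 12.8 kHz, 24 kHz.
k=2: 31.2 kHz, 42.4 kHz.
k=3: 49.6 kHz, 60.8 kHz.
k=4: 68 kHz, 79.2 kHz.
Within [17.8 kHz, 65.4 kHz]: 24 kHz, 31.2 kHz, 42.4 kHz, 49.6 kHz, 60.8 kHz.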